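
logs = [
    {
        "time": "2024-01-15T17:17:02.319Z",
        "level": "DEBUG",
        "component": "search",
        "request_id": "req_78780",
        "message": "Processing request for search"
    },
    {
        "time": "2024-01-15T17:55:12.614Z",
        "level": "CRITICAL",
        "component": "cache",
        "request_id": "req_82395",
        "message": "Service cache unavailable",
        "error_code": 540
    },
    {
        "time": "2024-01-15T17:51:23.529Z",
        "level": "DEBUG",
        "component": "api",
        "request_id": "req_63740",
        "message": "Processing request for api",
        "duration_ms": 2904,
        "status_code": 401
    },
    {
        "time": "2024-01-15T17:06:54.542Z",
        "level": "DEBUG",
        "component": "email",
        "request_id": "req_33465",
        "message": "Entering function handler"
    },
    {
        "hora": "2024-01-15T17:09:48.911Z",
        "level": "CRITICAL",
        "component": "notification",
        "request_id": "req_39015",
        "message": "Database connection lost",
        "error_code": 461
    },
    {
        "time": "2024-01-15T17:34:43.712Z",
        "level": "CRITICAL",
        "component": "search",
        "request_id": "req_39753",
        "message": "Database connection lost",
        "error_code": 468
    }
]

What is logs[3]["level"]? "DEBUG"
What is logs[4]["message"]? "Database connection lost"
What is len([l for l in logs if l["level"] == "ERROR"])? 0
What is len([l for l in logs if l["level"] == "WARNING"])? 0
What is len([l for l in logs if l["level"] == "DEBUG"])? 3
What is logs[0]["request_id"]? "req_78780"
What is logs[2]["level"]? "DEBUG"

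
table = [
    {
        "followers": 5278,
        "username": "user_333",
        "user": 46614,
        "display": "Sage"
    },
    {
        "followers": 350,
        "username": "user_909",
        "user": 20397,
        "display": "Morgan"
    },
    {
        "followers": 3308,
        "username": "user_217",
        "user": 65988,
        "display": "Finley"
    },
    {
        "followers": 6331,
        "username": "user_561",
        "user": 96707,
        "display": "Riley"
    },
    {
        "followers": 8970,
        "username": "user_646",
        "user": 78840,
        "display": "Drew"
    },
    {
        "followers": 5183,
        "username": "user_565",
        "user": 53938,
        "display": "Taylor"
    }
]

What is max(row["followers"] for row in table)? 8970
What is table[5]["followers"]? 5183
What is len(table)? 6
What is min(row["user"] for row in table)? 20397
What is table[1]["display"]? "Morgan"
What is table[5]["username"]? "user_565"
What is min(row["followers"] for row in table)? 350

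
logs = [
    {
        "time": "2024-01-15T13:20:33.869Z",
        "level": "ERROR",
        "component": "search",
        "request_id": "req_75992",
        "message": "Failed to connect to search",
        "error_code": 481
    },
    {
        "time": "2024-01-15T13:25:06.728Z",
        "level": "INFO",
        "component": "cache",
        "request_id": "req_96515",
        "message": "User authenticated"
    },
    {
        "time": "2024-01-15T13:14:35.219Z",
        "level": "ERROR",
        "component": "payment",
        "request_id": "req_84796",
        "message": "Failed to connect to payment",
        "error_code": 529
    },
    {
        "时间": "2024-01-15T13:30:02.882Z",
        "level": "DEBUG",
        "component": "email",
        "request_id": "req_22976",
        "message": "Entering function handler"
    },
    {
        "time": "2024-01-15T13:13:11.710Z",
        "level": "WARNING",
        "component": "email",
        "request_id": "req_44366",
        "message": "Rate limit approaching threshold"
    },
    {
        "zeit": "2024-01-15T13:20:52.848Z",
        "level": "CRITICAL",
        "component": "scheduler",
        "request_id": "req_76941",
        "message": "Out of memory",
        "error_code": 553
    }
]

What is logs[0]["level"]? "ERROR"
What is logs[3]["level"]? "DEBUG"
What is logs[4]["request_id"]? "req_44366"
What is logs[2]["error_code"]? 529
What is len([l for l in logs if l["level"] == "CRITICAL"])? 1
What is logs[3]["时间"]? "2024-01-15T13:30:02.882Z"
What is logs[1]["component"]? "cache"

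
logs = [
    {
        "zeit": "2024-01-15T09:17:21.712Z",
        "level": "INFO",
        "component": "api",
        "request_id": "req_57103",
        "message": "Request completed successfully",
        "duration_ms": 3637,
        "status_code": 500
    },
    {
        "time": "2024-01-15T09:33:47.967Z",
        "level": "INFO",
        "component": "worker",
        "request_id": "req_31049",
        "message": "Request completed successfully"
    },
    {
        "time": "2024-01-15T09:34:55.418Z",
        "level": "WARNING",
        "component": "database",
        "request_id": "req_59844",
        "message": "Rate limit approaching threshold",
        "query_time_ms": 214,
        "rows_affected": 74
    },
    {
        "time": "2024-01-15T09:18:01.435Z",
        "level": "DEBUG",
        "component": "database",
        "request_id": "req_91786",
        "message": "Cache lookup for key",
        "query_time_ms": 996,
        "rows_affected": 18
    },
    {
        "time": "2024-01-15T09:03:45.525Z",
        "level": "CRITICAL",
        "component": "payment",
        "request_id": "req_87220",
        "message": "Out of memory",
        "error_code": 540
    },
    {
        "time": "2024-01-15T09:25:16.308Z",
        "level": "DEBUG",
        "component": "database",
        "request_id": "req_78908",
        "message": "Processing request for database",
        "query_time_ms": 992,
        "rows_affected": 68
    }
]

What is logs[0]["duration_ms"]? 3637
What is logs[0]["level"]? "INFO"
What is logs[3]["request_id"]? "req_91786"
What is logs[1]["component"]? "worker"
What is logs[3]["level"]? "DEBUG"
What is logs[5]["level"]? "DEBUG"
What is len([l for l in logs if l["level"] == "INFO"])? 2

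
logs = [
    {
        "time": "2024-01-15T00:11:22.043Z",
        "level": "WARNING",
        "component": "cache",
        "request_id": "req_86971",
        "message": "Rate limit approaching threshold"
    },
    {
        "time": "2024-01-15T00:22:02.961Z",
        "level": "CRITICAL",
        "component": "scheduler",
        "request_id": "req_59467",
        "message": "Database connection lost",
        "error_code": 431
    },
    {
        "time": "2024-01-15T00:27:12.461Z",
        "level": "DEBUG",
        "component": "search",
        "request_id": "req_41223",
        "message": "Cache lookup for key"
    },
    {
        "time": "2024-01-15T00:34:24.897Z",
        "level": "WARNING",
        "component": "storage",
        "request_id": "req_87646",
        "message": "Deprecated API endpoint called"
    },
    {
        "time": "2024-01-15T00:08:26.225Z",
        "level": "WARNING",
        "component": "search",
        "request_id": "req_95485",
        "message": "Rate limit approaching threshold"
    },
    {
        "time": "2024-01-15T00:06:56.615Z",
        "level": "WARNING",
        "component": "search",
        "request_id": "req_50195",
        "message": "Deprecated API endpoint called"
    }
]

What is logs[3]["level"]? "WARNING"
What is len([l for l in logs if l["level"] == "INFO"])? 0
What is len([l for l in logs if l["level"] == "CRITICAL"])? 1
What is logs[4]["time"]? "2024-01-15T00:08:26.225Z"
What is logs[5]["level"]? "WARNING"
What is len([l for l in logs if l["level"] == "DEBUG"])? 1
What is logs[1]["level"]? "CRITICAL"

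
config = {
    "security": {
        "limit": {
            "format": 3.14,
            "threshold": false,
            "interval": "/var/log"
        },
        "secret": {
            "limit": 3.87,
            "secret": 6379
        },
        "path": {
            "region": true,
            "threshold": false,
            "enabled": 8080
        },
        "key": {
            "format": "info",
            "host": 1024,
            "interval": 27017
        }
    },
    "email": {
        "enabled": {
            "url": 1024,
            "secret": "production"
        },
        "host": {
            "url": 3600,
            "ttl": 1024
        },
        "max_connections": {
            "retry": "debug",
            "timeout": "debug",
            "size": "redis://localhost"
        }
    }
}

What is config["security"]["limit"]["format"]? 3.14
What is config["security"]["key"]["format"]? "info"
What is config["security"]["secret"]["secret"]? 6379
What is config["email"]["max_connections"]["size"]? "redis://localhost"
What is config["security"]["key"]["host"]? 1024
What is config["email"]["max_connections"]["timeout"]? "debug"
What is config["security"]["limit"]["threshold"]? False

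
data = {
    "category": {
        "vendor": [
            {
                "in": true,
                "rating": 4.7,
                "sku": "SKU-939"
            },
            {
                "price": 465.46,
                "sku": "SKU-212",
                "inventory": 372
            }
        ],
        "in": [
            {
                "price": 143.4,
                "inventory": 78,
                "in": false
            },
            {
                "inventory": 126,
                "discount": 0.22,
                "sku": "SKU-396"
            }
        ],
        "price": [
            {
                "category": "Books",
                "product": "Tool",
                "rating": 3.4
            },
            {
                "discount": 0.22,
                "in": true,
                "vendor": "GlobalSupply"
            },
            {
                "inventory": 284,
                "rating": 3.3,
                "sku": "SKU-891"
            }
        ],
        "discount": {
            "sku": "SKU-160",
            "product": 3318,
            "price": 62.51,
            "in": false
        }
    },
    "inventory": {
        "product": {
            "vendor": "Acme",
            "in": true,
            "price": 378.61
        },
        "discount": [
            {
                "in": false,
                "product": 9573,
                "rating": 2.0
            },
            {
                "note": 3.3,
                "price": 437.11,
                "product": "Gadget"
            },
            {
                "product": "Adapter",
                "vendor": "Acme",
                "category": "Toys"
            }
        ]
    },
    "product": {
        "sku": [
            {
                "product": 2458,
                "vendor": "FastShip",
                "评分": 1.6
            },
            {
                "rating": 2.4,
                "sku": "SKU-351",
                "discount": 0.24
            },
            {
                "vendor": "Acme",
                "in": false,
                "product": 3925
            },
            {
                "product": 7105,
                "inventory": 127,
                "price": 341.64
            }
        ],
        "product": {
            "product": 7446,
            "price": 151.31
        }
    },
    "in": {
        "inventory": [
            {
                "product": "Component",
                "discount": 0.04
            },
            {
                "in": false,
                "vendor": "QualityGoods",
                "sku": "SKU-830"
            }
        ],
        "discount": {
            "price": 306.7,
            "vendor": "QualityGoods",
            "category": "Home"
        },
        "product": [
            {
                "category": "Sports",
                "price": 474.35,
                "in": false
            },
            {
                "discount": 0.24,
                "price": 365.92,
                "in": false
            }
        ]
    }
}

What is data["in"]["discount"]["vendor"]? "QualityGoods"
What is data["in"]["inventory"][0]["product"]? "Component"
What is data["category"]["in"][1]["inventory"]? 126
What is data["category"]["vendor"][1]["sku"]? "SKU-212"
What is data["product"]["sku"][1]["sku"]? "SKU-351"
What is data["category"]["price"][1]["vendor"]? "GlobalSupply"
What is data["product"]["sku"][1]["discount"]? 0.24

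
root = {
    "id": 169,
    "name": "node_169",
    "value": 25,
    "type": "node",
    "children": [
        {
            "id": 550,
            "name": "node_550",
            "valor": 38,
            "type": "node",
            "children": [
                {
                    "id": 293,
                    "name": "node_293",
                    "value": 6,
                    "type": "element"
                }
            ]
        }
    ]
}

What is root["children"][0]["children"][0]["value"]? 6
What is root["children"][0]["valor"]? 38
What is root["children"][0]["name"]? "node_550"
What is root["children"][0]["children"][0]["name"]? "node_293"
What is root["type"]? "node"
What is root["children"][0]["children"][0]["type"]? "element"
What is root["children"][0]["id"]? 550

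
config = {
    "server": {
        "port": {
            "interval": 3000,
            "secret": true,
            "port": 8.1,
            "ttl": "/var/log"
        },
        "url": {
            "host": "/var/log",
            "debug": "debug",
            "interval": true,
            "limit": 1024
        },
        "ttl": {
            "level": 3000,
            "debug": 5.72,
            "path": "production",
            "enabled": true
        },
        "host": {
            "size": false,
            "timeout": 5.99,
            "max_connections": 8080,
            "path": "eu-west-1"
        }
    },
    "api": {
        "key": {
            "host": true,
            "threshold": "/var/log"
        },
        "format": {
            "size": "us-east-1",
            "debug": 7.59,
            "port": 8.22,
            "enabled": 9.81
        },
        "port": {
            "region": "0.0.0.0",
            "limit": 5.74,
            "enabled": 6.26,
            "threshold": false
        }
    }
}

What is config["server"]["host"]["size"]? False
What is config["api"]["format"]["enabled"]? 9.81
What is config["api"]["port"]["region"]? "0.0.0.0"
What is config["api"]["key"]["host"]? True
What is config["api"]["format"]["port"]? 8.22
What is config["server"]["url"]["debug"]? "debug"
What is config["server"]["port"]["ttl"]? "/var/log"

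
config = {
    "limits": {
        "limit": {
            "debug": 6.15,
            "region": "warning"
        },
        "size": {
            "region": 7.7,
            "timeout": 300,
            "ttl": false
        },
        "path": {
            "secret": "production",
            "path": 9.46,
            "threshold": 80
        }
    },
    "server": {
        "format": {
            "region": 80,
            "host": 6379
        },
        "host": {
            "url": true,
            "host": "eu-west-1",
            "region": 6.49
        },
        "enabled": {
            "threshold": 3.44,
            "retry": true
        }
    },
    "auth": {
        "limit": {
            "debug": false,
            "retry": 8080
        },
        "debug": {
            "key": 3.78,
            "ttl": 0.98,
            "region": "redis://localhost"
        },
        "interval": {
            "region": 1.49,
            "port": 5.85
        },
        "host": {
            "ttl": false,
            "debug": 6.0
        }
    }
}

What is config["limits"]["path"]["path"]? 9.46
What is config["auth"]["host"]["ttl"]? False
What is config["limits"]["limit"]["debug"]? 6.15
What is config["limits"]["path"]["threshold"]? 80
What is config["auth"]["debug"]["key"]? 3.78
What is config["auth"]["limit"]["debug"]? False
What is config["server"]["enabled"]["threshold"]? 3.44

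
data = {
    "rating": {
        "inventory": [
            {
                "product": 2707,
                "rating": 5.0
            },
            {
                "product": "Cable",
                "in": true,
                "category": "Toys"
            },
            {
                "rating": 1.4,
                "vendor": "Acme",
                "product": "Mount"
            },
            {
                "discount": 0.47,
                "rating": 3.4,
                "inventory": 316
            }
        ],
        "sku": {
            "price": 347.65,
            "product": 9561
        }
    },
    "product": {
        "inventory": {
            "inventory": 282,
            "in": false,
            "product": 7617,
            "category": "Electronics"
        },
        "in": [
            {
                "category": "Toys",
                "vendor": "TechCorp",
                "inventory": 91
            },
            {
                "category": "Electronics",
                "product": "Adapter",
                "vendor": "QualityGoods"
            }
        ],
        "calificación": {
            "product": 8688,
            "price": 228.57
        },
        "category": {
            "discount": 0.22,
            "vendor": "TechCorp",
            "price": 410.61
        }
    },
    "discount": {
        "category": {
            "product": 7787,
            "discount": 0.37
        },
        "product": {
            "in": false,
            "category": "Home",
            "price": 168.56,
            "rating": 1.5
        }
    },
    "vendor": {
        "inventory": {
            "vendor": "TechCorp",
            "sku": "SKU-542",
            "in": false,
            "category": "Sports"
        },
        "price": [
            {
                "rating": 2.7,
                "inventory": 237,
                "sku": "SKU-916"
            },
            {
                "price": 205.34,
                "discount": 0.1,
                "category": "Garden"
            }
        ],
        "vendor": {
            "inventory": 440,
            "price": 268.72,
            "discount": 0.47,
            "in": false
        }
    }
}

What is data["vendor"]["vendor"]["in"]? False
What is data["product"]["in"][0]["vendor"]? "TechCorp"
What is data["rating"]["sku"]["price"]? 347.65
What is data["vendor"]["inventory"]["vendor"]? "TechCorp"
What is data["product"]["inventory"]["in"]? False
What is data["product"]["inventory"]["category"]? "Electronics"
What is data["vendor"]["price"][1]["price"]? 205.34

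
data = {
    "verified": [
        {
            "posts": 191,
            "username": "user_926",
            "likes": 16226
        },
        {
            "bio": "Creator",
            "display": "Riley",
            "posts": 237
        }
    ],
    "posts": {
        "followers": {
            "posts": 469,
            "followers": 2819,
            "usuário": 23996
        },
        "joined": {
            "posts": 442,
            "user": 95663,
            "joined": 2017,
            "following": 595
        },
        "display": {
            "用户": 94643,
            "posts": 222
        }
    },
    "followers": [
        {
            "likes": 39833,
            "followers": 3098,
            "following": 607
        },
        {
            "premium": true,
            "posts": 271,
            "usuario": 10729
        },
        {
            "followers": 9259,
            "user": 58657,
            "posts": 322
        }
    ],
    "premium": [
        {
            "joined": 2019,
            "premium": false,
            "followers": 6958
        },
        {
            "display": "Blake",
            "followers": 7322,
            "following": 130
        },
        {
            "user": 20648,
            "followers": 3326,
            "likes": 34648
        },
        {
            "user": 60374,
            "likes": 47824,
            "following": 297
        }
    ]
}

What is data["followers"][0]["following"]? 607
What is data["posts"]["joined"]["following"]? 595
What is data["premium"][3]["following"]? 297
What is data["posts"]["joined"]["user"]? 95663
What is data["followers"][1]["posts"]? 271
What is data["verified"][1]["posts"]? 237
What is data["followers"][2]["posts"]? 322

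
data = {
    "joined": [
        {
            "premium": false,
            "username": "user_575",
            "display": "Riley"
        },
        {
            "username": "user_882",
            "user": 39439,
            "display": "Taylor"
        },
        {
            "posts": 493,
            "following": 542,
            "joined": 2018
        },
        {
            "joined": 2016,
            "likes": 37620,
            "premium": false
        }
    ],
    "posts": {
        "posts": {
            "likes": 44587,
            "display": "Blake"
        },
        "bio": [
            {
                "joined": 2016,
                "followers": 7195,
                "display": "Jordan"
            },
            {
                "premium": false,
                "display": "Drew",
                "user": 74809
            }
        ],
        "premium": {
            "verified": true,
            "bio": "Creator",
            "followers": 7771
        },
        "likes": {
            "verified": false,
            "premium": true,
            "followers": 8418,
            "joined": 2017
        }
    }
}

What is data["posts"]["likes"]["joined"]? 2017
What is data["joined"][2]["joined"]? 2018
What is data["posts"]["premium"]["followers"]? 7771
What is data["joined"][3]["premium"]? False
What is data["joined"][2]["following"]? 542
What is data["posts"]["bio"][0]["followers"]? 7195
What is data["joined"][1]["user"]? 39439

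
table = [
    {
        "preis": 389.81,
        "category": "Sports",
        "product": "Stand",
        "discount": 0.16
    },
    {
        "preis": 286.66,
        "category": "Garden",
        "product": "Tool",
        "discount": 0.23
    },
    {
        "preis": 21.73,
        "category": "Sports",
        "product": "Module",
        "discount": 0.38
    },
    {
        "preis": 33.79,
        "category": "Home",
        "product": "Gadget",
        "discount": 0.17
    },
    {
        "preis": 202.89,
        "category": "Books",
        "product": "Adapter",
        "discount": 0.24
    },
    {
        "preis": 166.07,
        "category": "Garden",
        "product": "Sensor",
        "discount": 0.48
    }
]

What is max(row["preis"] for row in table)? 389.81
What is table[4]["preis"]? 202.89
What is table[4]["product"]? "Adapter"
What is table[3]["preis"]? 33.79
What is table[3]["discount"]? 0.17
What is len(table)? 6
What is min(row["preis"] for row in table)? 21.73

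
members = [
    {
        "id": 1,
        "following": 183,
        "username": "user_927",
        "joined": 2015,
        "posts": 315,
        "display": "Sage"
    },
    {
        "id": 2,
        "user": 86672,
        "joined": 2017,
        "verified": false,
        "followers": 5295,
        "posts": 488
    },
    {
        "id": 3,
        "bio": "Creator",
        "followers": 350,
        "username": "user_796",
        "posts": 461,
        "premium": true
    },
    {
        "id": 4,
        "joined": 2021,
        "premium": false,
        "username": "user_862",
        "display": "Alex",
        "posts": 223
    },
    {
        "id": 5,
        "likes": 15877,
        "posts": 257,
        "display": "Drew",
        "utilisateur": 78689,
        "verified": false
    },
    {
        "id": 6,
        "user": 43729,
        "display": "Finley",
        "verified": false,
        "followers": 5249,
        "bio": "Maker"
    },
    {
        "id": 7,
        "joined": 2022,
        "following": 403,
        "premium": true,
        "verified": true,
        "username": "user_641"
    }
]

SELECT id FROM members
[1, 2, 3, 4, 5, 6, 7]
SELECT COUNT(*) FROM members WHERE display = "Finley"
1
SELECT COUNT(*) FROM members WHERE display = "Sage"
1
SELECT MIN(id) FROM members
1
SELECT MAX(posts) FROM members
488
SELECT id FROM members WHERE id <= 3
[1, 2, 3]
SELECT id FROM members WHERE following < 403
[1]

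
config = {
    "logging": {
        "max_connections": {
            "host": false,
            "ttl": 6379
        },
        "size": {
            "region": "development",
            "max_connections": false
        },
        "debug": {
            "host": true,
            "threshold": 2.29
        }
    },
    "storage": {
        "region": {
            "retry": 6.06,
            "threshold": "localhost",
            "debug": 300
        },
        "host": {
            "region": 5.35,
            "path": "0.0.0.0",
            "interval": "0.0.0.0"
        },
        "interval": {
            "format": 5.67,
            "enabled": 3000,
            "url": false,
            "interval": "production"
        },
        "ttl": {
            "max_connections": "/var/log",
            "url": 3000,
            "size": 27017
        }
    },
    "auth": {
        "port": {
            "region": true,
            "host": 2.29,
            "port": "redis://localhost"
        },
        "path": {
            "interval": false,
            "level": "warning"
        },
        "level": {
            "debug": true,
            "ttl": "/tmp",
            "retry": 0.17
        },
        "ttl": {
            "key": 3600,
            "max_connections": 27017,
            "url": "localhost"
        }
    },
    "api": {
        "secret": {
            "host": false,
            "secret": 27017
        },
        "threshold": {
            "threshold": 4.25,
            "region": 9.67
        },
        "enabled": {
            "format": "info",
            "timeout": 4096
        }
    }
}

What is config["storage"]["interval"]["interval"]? "production"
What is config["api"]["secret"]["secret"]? 27017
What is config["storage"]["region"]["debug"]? 300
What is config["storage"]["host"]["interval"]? "0.0.0.0"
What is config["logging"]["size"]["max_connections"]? False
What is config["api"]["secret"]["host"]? False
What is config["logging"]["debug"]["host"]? True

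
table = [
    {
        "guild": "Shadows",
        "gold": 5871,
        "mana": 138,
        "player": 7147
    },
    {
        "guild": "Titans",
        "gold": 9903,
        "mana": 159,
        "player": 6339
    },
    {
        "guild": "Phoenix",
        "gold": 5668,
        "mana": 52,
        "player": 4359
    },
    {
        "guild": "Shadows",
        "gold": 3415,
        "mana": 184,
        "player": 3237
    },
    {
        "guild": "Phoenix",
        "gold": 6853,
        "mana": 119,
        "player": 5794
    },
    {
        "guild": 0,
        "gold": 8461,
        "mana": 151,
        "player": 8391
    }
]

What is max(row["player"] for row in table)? 8391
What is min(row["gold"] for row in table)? 3415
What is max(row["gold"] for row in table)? 9903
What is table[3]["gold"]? 3415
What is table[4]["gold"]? 6853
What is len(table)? 6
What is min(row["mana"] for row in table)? 52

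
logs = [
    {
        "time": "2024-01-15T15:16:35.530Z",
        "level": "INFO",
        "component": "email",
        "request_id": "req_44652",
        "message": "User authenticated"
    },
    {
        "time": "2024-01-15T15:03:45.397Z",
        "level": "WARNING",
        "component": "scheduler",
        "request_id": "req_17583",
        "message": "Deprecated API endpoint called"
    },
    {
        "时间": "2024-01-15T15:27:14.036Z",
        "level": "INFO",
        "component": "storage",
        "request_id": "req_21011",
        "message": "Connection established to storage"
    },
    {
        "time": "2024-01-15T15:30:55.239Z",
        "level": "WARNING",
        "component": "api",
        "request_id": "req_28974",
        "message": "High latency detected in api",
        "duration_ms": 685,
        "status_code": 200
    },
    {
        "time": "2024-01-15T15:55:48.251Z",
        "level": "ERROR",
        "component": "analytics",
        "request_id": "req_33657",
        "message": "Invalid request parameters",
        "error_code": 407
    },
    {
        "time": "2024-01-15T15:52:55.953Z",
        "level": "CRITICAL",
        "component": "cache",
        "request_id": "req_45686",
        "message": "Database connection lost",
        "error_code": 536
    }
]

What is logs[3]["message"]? "High latency detected in api"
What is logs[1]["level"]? "WARNING"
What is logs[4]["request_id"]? "req_33657"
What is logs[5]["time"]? "2024-01-15T15:52:55.953Z"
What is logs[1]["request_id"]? "req_17583"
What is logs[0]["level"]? "INFO"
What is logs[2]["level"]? "INFO"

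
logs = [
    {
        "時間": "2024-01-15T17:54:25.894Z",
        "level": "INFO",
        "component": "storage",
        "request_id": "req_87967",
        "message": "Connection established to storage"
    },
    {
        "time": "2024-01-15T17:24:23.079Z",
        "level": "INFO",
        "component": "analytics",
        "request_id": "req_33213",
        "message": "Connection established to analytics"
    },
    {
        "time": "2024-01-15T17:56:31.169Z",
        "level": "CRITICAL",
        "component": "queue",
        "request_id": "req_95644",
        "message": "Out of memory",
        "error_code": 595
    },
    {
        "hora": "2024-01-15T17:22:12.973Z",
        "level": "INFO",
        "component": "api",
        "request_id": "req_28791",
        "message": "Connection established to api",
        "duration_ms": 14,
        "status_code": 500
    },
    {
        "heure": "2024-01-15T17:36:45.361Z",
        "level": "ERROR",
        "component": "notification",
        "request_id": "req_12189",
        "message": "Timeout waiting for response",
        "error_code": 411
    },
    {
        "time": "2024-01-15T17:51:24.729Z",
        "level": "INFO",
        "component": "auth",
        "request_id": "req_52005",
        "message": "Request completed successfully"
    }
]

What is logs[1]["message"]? "Connection established to analytics"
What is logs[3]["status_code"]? 500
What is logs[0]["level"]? "INFO"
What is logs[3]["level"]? "INFO"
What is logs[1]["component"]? "analytics"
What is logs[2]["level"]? "CRITICAL"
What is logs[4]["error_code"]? 411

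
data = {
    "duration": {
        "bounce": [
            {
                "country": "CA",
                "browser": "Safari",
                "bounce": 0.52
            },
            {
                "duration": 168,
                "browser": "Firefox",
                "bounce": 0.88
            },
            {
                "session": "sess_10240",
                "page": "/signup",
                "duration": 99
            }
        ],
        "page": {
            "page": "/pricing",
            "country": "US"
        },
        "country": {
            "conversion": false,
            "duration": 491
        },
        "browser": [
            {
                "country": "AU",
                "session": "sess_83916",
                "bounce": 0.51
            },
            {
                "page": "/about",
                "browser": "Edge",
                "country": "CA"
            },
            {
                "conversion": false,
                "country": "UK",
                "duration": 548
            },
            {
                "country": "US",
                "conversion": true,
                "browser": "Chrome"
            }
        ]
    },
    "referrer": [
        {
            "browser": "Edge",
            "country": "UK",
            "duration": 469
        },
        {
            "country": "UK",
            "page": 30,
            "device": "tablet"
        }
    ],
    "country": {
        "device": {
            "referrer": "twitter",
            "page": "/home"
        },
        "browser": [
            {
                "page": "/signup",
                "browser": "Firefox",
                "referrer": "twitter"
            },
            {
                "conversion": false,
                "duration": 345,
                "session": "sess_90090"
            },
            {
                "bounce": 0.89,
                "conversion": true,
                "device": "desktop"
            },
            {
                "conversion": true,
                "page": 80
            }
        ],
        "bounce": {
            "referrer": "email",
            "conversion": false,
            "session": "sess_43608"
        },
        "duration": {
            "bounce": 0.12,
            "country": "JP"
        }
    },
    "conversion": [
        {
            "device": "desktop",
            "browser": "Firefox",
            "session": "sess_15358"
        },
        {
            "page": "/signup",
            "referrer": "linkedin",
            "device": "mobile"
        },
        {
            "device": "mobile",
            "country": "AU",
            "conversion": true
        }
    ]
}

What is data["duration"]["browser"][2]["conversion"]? False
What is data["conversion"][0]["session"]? "sess_15358"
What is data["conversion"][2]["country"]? "AU"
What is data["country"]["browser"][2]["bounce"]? 0.89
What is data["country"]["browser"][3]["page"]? 80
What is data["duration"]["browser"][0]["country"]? "AU"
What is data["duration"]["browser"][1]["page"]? "/about"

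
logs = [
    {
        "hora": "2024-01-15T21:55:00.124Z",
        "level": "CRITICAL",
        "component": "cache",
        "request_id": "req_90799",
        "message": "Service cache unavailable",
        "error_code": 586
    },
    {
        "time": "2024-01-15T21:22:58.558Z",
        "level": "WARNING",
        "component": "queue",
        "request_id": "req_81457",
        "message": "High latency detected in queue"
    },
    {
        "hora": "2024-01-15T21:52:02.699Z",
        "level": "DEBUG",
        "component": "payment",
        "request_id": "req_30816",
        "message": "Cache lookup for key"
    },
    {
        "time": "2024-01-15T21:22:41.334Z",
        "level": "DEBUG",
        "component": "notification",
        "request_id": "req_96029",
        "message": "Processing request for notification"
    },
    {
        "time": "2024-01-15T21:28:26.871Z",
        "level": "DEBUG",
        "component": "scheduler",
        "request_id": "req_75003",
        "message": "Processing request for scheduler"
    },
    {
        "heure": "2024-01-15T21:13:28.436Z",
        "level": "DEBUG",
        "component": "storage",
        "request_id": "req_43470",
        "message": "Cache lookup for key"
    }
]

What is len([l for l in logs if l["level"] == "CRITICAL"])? 1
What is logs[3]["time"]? "2024-01-15T21:22:41.334Z"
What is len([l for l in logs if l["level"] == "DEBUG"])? 4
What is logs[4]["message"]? "Processing request for scheduler"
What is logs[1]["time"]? "2024-01-15T21:22:58.558Z"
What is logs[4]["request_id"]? "req_75003"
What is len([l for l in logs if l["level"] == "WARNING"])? 1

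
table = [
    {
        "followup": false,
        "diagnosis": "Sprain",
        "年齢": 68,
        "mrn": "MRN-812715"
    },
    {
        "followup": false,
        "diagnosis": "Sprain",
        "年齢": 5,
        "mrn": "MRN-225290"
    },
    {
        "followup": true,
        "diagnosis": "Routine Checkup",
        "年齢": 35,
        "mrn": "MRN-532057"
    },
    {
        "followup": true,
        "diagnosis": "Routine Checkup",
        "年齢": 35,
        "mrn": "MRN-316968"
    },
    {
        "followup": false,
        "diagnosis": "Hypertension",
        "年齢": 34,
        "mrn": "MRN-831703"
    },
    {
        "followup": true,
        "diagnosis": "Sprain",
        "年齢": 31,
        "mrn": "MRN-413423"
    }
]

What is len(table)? 6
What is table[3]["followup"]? True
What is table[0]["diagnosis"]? "Sprain"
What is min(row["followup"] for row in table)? False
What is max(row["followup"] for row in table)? True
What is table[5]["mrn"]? "MRN-413423"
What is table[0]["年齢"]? 68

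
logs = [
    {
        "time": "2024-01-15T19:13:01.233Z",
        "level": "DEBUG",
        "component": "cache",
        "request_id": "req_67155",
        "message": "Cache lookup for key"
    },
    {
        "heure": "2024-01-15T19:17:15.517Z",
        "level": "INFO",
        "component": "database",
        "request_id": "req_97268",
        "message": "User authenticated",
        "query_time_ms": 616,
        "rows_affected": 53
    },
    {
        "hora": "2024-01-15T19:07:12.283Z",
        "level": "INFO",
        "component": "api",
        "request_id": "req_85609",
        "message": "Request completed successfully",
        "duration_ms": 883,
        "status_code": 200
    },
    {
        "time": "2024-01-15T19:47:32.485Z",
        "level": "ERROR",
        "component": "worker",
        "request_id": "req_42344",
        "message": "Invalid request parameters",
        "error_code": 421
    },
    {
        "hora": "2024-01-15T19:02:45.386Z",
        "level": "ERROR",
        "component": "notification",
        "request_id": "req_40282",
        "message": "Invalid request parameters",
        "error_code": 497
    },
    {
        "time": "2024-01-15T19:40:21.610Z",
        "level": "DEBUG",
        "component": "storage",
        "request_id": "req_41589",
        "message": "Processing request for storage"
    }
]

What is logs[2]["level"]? "INFO"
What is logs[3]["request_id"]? "req_42344"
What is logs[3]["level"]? "ERROR"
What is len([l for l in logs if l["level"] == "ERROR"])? 2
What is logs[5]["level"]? "DEBUG"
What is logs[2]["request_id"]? "req_85609"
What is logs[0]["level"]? "DEBUG"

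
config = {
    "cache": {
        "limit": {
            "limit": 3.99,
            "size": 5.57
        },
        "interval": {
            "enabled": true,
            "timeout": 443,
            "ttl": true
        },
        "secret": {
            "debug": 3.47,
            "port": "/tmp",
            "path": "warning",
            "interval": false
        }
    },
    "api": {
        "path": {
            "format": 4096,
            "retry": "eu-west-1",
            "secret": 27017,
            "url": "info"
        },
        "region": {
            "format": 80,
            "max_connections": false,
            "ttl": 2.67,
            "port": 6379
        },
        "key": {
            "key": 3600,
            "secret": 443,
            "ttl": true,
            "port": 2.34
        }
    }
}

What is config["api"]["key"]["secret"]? 443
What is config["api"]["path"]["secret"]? 27017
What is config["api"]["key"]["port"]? 2.34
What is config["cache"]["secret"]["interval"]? False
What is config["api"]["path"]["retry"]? "eu-west-1"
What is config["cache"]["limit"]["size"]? 5.57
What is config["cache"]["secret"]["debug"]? 3.47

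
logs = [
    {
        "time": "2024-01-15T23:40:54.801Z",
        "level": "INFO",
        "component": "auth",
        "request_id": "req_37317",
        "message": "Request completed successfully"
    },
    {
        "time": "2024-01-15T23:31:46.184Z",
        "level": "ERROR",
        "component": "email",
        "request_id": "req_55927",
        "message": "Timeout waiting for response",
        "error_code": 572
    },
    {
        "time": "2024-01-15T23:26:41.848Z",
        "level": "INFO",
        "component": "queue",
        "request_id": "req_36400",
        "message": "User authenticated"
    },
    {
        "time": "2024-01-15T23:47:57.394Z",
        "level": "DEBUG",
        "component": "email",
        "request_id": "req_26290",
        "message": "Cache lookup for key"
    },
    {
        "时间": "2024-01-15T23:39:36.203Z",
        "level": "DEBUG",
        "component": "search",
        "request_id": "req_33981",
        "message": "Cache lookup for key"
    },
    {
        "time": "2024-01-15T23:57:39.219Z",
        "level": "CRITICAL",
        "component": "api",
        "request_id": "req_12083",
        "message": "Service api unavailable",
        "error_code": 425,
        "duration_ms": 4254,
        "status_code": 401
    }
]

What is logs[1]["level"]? "ERROR"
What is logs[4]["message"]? "Cache lookup for key"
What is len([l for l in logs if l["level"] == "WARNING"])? 0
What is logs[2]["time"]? "2024-01-15T23:26:41.848Z"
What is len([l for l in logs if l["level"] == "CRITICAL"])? 1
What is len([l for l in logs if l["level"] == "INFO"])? 2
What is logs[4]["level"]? "DEBUG"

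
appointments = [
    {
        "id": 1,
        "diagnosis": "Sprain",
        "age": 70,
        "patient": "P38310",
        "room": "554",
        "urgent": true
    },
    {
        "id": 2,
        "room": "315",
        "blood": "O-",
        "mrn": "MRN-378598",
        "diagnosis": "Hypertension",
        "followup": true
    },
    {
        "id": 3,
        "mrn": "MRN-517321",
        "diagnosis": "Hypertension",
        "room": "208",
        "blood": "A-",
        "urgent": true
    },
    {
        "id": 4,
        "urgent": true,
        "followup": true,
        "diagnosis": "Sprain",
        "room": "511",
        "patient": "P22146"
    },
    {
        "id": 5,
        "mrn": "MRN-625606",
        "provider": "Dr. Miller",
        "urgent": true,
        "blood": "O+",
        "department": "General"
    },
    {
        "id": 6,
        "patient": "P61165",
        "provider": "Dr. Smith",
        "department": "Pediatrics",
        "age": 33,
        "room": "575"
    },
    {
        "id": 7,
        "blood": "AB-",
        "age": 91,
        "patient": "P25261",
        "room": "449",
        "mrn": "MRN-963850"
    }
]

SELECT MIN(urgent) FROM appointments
True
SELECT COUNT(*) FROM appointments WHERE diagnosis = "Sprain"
2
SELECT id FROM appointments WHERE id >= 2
[2, 3, 4, 5, 6, 7]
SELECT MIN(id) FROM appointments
1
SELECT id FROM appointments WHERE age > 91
[]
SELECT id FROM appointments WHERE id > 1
[2, 3, 4, 5, 6, 7]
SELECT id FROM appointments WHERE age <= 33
[6]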